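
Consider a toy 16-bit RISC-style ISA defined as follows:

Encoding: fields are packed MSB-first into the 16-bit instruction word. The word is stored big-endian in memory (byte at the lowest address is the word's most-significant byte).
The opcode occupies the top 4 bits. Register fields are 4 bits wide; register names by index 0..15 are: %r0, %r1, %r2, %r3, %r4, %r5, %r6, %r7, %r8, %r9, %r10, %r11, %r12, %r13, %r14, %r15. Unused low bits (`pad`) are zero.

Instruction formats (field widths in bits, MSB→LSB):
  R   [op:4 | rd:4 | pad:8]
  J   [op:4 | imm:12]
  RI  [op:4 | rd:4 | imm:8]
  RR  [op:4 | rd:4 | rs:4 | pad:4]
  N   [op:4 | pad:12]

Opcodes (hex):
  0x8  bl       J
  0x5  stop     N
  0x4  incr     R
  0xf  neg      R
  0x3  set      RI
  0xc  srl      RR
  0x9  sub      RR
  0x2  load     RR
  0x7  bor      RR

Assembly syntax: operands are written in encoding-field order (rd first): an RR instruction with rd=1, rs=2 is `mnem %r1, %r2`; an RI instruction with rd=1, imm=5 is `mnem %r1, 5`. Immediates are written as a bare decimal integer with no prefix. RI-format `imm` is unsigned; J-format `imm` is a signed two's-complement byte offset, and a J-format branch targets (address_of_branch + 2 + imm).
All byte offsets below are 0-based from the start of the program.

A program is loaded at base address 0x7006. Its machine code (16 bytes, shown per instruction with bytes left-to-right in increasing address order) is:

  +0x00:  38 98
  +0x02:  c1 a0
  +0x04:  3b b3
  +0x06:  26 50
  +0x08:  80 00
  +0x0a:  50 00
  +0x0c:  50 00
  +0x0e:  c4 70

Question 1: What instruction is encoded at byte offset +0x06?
@+06  big-endian(26 50) = 0x2650
  op=0x2650>>12=0x2 ⇒ load (RR)
  [11:8] rd=6 = %r6
  [7:4] rs=5 = %r5

load %r6, %r5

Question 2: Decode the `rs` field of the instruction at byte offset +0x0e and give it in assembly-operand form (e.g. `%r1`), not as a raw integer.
%r7

off 0x0e: read c4 70 as big → 0xc470
  opcode bits[15:12]=0xc: srl/RR
  rd: (w>>8)&0xf=0x4 → %r4
  rs: (w>>4)&0xf=0x7 → %r7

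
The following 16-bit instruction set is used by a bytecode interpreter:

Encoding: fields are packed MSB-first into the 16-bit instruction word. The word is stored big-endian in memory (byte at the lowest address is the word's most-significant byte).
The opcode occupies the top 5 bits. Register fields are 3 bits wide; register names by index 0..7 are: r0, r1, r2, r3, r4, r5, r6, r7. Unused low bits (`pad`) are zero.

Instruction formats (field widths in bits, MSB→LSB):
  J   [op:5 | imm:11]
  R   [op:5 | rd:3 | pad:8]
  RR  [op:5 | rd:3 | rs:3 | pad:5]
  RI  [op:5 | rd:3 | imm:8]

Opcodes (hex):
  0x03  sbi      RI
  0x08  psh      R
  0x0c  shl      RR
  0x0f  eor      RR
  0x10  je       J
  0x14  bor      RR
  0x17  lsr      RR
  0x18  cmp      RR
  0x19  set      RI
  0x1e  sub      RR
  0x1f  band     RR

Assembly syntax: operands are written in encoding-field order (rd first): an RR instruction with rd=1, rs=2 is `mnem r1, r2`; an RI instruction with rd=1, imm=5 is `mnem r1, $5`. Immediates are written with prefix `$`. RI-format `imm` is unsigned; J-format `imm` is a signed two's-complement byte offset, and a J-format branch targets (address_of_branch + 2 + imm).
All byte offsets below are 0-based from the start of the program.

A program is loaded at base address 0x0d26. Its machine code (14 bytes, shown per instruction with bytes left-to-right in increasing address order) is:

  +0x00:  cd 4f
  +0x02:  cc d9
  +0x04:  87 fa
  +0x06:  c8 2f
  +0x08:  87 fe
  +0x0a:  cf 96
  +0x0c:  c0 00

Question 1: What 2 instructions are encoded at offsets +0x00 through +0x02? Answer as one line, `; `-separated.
+0x00: cd 4f ⇒ word 0xcd4f (big)
  opcode bits[15:11]=0x19: set/RI
  rd: (w>>8)&0x7=0x5 → r5
  imm: (w>>0)&0xff=0x4f → $79
+0x02: cc d9 ⇒ word 0xccd9 (big)
  opcode bits[15:11]=0x19: set/RI
  rd: (w>>8)&0x7=0x4 → r4
  imm: (w>>0)&0xff=0xd9 → $217

set r5, $79; set r4, $217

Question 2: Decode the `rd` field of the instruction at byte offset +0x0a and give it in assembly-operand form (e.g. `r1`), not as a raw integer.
r7

[0a] cf 96 → 0xcf96
  op=0xcf96>>11=0x19 ⇒ set (RI)
  rd@[10:8]=0x7 ⇒ r7
  imm@[7:0]=0x96 ⇒ $150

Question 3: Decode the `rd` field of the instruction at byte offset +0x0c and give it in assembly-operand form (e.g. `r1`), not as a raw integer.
r0

+0x0c: c0 00 ⇒ word 0xc000 (big)
  top 5b → 0x18 → cmp [RR]
  [10:8] rd=0 = r0
  [7:5] rs=0 = r0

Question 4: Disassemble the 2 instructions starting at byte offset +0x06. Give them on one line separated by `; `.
[06] c8 2f → 0xc82f
  opcode bits[15:11]=0x19: set/RI
  rd@[10:8]=0x0 ⇒ r0
  imm@[7:0]=0x2f ⇒ $47
[08] 87 fe → 0x87fe
  opcode bits[15:11]=0x10: je/J
  imm@[10:0]=0x7fe (s11→-2) ⇒ $-2

set r0, $47; je $-2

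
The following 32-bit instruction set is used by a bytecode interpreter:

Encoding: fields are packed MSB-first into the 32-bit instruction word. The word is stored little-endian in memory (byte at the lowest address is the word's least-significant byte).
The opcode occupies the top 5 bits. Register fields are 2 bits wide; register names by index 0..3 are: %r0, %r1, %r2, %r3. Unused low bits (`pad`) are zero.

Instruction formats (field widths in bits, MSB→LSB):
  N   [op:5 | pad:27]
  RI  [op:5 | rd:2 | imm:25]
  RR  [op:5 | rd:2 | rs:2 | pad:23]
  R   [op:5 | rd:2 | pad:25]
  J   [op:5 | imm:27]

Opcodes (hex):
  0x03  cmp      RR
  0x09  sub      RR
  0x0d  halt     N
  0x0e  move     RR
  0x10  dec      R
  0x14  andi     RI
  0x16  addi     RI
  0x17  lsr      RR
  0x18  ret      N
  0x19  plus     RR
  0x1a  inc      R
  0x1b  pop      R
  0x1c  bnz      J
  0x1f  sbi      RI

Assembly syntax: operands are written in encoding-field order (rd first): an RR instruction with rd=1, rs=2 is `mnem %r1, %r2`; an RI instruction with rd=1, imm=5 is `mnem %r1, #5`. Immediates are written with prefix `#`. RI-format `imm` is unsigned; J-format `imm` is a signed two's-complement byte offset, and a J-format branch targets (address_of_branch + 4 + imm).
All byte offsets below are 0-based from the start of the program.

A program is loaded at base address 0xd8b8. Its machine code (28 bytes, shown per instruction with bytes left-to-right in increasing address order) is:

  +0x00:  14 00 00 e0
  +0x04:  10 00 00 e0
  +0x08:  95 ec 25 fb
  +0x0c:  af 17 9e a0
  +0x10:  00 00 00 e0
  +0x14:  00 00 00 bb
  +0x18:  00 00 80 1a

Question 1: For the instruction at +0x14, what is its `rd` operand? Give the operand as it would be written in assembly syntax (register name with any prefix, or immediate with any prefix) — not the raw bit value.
%r1

@+14  little-endian(00 00 00 bb) = 0xbb000000
  opcode bits[31:27]=0x17: lsr/RR
  [26:25] rd=1 = %r1
  [24:23] rs=2 = %r2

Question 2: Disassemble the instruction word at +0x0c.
off 0x0c: read af 17 9e a0 as little → 0xa09e17af
  top 5b → 0x14 → andi [RI]
  [26:25] rd=0 = %r0
  [24:0] imm=10360751 = #10360751

andi %r0, #10360751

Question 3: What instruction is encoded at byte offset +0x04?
@+04  little-endian(10 00 00 e0) = 0xe0000010
  top 5b → 0x1c → bnz [J]
  imm: (w>>0)&0x7ffffff=0x10 → #16

bnz #16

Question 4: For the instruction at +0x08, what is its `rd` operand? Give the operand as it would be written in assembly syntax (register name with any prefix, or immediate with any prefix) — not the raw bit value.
off 0x08: read 95 ec 25 fb as little → 0xfb25ec95
  top 5b → 0x1f → sbi [RI]
  rd: (w>>25)&0x3=0x1 → %r1
  imm: (w>>0)&0x1ffffff=0x125ec95 → #19262613

%r1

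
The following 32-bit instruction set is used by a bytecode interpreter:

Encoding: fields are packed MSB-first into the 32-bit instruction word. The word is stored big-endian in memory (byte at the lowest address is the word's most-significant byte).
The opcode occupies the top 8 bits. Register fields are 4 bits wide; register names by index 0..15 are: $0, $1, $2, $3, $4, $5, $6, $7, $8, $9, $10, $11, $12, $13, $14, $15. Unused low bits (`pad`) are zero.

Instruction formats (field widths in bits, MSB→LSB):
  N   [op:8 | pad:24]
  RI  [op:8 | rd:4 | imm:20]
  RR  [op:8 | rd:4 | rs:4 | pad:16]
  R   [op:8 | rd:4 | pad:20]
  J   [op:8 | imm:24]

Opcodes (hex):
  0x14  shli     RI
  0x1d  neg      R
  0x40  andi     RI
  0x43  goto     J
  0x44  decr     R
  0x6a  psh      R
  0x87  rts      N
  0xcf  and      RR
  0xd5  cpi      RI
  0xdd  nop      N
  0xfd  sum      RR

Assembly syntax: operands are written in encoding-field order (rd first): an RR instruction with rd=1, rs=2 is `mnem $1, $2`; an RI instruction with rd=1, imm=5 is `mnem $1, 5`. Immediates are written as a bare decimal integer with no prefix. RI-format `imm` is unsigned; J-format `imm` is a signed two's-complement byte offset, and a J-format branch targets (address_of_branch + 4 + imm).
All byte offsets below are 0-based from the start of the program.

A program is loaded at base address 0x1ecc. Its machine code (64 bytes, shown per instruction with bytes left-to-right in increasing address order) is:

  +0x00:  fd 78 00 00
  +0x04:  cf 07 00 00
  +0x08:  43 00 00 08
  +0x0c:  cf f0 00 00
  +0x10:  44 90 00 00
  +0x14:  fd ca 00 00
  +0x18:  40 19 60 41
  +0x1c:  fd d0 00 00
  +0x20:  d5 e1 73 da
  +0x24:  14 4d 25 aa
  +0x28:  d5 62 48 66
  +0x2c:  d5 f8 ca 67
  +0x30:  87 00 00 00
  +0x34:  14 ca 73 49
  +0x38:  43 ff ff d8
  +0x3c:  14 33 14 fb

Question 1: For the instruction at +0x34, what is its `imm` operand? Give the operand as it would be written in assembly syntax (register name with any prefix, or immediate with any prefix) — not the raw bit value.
684873

[34] 14 ca 73 49 → 0x14ca7349
  opcode bits[31:24]=0x14: shli/RI
  [23:20] rd=12 = $12
  [19:0] imm=684873 = 684873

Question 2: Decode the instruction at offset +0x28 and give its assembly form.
cpi $6, 149606

@+28  big-endian(d5 62 48 66) = 0xd5624866
  op=0xd5624866>>24=0xd5 ⇒ cpi (RI)
  rd@[23:20]=0x6 ⇒ $6
  imm@[19:0]=0x24866 ⇒ 149606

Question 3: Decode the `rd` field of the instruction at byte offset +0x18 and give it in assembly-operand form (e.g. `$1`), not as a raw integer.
$1

[18] 40 19 60 41 → 0x40196041
  op=0x40196041>>24=0x40 ⇒ andi (RI)
  rd: (w>>20)&0xf=0x1 → $1
  imm: (w>>0)&0xfffff=0x96041 → 614465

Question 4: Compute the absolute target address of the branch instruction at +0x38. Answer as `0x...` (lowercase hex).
0x1ee0

+0x38: 43 ff ff d8 ⇒ word 0x43ffffd8 (big)
  op=0x43ffffd8>>24=0x43 ⇒ goto (J)
  imm@[23:0]=0xffffd8 (s24→-40) ⇒ -40
  target = base 0x1ecc + off 0x38 + 4 + imm -40 = 0x1ee0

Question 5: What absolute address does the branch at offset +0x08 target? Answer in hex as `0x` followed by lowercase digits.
0x1ee0

+0x08: 43 00 00 08 ⇒ word 0x43000008 (big)
  op=0x43000008>>24=0x43 ⇒ goto (J)
  [23:0] imm=8 = 8
  target = base 0x1ecc + off 0x08 + 4 + imm 8 = 0x1ee0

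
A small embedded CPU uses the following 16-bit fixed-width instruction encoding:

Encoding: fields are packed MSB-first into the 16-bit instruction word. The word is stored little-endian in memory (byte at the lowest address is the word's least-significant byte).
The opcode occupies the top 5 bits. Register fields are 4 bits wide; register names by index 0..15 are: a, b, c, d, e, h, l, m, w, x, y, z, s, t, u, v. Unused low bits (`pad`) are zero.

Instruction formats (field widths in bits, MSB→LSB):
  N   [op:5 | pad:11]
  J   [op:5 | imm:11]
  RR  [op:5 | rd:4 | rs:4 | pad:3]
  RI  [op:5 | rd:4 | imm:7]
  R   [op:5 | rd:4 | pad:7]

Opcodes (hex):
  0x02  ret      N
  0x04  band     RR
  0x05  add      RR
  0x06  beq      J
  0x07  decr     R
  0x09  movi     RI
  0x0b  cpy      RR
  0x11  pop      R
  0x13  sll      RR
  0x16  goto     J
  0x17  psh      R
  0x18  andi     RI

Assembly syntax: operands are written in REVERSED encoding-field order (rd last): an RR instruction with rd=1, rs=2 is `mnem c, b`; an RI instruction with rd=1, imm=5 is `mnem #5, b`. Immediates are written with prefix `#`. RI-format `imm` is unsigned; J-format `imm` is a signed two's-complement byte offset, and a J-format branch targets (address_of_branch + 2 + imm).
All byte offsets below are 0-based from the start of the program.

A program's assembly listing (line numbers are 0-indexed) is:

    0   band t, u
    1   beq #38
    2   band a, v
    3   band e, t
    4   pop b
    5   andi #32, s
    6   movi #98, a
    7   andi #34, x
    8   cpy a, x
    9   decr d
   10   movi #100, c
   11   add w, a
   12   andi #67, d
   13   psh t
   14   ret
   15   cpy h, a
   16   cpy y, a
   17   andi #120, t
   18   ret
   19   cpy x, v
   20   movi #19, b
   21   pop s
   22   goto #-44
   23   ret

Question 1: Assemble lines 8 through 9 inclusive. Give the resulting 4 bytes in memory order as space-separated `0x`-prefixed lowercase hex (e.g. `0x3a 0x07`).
L8: cpy op=0xb:5|rd=9:4|rs=0:4|pad=0:3 ⇒ 0x5c80 ⇒ little 80 5c
L9: decr op=0x7:5|rd=3:4|pad=0:7 ⇒ 0x3980 ⇒ little 80 39

0x80 0x5c 0x80 0x39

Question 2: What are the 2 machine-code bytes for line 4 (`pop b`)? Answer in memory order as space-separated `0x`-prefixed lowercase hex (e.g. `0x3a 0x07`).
0x80 0x88

L4: pop op=0x11:5|rd=1:4|pad=0:7 ⇒ 0x8880 ⇒ little 80 88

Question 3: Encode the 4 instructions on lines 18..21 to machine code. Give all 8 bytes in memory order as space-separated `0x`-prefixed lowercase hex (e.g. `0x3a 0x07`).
0x00 0x10 0xc8 0x5f 0x93 0x48 0x00 0x8e

18. ret fields op=0x2:5|pad=0:11 → word 1000h → 00 10
19. cpy fields op=0xb:5|rd=15:4|rs=9:4|pad=0:3 → word 5fc8h → c8 5f
20. movi fields op=0x9:5|rd=1:4|imm=19:7 → word 4893h → 93 48
21. pop fields op=0x11:5|rd=12:4|pad=0:7 → word 8e00h → 00 8e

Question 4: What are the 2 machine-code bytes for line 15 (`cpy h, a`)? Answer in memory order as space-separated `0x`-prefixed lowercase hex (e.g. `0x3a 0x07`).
0x28 0x58

15. cpy fields op=0xb:5|rd=0:4|rs=5:4|pad=0:3 → word 5828h → 28 58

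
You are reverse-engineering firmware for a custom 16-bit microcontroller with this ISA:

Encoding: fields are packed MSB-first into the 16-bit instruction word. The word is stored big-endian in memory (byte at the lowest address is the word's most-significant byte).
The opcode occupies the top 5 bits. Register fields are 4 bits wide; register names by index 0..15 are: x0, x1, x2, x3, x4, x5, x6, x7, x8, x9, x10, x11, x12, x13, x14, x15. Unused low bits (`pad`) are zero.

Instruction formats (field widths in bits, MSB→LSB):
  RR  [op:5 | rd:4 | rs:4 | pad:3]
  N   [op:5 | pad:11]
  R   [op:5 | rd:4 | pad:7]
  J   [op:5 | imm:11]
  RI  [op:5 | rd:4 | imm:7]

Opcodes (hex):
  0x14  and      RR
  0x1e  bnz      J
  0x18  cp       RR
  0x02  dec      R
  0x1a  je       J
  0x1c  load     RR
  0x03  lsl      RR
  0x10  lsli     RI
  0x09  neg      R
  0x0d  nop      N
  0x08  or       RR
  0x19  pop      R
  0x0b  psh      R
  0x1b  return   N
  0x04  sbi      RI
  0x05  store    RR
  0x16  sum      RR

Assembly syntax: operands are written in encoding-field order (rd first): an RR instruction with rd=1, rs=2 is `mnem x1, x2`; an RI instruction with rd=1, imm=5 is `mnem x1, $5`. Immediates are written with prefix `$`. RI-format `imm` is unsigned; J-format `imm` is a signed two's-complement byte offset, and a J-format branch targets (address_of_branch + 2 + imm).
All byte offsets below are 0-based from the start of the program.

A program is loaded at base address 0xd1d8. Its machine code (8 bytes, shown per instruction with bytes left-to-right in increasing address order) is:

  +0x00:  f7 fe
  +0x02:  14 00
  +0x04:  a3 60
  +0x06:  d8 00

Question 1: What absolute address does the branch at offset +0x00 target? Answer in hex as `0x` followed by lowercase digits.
0xd1d8

off 0x00: read f7 fe as big → 0xf7fe
  opcode bits[15:11]=0x1e: bnz/J
  [10:0] imm=2046 (s11→-2) = $-2
  target = base 0xd1d8 + off 0x00 + 2 + imm -2 = 0xd1d8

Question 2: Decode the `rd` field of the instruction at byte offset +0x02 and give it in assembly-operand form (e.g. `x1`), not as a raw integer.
@+02  big-endian(14 00) = 0x1400
  opcode bits[15:11]=0x2: dec/R
  rd@[10:7]=0x8 ⇒ x8

x8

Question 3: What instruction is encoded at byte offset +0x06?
+0x06: d8 00 ⇒ word 0xd800 (big)
  top 5b → 0x1b → return [N]

return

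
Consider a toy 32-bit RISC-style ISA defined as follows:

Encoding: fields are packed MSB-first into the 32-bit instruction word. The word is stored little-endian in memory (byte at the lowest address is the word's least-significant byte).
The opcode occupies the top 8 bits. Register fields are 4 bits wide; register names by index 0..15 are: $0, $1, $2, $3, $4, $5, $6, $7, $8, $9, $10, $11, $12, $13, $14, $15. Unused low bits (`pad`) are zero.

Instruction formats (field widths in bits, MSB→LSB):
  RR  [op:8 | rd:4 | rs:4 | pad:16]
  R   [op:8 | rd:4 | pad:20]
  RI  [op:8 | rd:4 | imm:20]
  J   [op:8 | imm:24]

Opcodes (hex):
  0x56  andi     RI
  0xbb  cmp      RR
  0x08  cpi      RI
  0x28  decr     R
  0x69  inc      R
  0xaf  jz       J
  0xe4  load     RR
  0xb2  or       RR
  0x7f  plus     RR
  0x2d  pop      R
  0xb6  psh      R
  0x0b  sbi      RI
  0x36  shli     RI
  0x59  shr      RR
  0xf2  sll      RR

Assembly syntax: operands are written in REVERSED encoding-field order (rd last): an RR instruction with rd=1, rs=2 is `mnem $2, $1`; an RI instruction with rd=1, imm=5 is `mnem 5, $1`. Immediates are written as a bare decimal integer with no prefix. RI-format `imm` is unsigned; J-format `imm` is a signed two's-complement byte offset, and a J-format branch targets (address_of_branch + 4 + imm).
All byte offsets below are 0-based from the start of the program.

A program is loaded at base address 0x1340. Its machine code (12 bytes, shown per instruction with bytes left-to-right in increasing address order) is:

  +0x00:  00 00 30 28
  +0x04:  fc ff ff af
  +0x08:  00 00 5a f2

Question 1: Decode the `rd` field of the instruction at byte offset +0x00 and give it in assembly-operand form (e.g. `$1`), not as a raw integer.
$3

off 0x00: read 00 00 30 28 as little → 0x28300000
  top 8b → 0x28 → decr [R]
  [23:20] rd=3 = $3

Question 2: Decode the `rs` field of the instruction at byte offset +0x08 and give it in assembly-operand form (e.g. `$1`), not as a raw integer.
off 0x08: read 00 00 5a f2 as little → 0xf25a0000
  opcode bits[31:24]=0xf2: sll/RR
  [23:20] rd=5 = $5
  [19:16] rs=10 = $10

$10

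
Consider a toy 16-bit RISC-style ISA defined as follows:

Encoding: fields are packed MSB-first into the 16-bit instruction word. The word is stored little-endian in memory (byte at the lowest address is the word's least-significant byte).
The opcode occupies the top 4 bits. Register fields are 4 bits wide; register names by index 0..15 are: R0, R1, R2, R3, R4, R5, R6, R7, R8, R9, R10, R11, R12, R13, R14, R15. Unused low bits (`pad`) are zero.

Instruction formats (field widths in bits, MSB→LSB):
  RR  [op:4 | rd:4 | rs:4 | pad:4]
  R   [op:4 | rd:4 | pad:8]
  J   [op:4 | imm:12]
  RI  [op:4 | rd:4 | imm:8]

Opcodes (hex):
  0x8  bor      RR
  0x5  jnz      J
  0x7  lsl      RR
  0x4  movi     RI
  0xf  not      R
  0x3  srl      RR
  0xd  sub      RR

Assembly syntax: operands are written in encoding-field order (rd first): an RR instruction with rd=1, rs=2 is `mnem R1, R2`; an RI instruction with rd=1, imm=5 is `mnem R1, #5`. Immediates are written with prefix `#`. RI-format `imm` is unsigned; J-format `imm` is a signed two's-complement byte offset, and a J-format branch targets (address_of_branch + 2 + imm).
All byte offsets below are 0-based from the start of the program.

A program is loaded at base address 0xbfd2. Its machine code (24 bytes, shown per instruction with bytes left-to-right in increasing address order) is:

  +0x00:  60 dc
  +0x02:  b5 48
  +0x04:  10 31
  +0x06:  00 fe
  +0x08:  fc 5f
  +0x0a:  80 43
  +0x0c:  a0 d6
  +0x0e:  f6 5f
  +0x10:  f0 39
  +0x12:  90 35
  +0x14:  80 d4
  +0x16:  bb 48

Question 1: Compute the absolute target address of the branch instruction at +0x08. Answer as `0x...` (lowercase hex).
+0x08: fc 5f ⇒ word 0x5ffc (little)
  opcode bits[15:12]=0x5: jnz/J
  imm@[11:0]=0xffc (s12→-4) ⇒ #-4
  target = base 0xbfd2 + off 0x08 + 2 + imm -4 = 0xbfd8

0xbfd8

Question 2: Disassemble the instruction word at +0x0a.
[0a] 80 43 → 0x4380
  op=0x4380>>12=0x4 ⇒ movi (RI)
  rd@[11:8]=0x3 ⇒ R3
  imm@[7:0]=0x80 ⇒ #128

movi R3, #128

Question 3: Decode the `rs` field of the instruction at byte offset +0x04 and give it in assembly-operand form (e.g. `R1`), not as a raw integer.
@+04  little-endian(10 31) = 0x3110
  top 4b → 0x3 → srl [RR]
  rd: (w>>8)&0xf=0x1 → R1
  rs: (w>>4)&0xf=0x1 → R1

R1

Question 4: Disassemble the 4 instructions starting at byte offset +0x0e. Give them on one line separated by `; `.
jnz #-10; srl R9, R15; srl R5, R9; sub R4, R8

+0x0e: f6 5f ⇒ word 0x5ff6 (little)
  op=0x5ff6>>12=0x5 ⇒ jnz (J)
  imm@[11:0]=0xff6 (s12→-10) ⇒ #-10
+0x10: f0 39 ⇒ word 0x39f0 (little)
  op=0x39f0>>12=0x3 ⇒ srl (RR)
  rd@[11:8]=0x9 ⇒ R9
  rs@[7:4]=0xf ⇒ R15
+0x12: 90 35 ⇒ word 0x3590 (little)
  op=0x3590>>12=0x3 ⇒ srl (RR)
  rd@[11:8]=0x5 ⇒ R5
  rs@[7:4]=0x9 ⇒ R9
+0x14: 80 d4 ⇒ word 0xd480 (little)
  op=0xd480>>12=0xd ⇒ sub (RR)
  rd@[11:8]=0x4 ⇒ R4
  rs@[7:4]=0x8 ⇒ R8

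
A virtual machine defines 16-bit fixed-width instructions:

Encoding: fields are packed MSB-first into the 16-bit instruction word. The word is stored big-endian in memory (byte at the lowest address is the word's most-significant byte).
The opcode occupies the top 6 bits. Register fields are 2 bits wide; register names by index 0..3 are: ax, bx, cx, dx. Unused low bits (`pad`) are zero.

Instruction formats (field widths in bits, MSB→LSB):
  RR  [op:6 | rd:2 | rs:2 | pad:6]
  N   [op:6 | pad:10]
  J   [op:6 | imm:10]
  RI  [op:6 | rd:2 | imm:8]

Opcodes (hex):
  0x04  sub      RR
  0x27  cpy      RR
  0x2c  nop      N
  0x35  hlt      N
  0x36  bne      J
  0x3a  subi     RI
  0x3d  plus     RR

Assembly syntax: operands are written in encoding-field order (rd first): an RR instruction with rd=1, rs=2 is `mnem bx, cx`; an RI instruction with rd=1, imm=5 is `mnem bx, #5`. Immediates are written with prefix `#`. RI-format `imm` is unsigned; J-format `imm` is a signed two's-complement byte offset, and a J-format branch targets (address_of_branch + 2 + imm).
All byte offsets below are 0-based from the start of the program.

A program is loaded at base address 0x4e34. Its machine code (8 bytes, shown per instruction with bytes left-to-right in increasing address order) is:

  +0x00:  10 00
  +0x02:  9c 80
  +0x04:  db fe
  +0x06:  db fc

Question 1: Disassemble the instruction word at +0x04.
bne #-2

off 0x04: read db fe as big → 0xdbfe
  top 6b → 0x36 → bne [J]
  imm: (w>>0)&0x3ff=0x3fe (s10→-2) → #-2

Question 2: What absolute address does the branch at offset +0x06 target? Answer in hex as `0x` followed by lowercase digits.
0x4e38

off 0x06: read db fc as big → 0xdbfc
  opcode bits[15:10]=0x36: bne/J
  imm@[9:0]=0x3fc (s10→-4) ⇒ #-4
  target = base 0x4e34 + off 0x06 + 2 + imm -4 = 0x4e38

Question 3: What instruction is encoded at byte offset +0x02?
off 0x02: read 9c 80 as big → 0x9c80
  opcode bits[15:10]=0x27: cpy/RR
  rd: (w>>8)&0x3=0x0 → ax
  rs: (w>>6)&0x3=0x2 → cx

cpy ax, cx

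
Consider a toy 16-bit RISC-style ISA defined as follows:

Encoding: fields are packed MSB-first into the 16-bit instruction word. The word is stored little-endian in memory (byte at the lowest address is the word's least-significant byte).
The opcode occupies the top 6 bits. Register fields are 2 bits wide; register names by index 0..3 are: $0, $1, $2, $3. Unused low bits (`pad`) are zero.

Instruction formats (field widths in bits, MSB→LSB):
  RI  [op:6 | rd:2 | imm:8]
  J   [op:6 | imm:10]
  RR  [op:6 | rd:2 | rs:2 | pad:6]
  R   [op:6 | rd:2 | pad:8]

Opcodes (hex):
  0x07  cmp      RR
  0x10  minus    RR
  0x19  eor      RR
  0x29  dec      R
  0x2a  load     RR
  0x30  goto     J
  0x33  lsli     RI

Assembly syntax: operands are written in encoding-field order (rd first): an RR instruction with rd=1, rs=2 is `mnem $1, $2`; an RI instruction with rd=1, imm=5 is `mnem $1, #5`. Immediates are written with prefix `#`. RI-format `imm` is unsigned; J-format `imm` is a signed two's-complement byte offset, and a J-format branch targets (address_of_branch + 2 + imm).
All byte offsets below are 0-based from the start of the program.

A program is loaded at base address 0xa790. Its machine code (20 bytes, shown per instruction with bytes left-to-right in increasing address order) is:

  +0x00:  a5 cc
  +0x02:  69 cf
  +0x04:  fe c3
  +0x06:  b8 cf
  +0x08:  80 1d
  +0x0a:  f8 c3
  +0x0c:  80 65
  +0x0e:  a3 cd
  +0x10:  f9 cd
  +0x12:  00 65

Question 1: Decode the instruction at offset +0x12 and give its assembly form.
@+12  little-endian(00 65) = 0x6500
  opcode bits[15:10]=0x19: eor/RR
  [9:8] rd=1 = $1
  [7:6] rs=0 = $0

eor $1, $0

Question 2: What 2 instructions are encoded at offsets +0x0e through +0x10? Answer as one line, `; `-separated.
[0e] a3 cd → 0xcda3
  top 6b → 0x33 → lsli [RI]
  rd: (w>>8)&0x3=0x1 → $1
  imm: (w>>0)&0xff=0xa3 → #163
[10] f9 cd → 0xcdf9
  top 6b → 0x33 → lsli [RI]
  rd: (w>>8)&0x3=0x1 → $1
  imm: (w>>0)&0xff=0xf9 → #249

lsli $1, #163; lsli $1, #249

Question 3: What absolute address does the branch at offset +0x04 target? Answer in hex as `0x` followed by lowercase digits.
0xa794

[04] fe c3 → 0xc3fe
  top 6b → 0x30 → goto [J]
  imm: (w>>0)&0x3ff=0x3fe (s10→-2) → #-2
  target = base 0xa790 + off 0x04 + 2 + imm -2 = 0xa794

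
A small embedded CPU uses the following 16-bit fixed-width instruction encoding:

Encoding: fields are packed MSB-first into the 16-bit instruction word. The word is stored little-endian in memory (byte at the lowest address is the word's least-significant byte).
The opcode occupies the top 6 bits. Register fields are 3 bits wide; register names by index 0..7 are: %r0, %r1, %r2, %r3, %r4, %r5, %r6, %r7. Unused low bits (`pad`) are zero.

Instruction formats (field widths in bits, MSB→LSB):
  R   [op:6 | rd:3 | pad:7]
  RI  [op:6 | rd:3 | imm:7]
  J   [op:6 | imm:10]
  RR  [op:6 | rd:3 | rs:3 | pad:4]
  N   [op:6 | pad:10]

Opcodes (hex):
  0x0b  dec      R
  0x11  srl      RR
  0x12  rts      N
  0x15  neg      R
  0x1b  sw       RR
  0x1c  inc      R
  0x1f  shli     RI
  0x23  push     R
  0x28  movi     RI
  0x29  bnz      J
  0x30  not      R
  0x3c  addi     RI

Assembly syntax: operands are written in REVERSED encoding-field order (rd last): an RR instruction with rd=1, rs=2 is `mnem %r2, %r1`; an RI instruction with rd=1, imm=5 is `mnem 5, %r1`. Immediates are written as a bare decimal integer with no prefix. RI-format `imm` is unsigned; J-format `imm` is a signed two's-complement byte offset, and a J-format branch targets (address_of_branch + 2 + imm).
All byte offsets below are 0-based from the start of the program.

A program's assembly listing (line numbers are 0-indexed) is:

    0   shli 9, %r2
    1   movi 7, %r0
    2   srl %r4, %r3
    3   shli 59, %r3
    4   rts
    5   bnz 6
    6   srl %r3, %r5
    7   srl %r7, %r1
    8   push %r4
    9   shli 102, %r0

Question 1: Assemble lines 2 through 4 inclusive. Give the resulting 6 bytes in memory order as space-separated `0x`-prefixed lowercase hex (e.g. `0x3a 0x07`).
2. srl fields op=0x11:6|rd=3:3|rs=4:3|pad=0:4 → word 45c0h → c0 45
3. shli fields op=0x1f:6|rd=3:3|imm=59:7 → word 7dbbh → bb 7d
4. rts fields op=0x12:6|pad=0:10 → word 4800h → 00 48

0xc0 0x45 0xbb 0x7d 0x00 0x48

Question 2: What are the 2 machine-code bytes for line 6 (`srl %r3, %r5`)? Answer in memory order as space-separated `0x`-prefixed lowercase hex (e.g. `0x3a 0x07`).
L6: srl op=0x11:6|rd=5:3|rs=3:3|pad=0:4 ⇒ 0x46b0 ⇒ little b0 46

0xb0 0x46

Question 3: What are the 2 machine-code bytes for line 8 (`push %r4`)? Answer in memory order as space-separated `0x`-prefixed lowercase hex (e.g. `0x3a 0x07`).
0x00 0x8e

L8: push op=0x23:6|rd=4:3|pad=0:7 ⇒ 0x8e00 ⇒ little 00 8e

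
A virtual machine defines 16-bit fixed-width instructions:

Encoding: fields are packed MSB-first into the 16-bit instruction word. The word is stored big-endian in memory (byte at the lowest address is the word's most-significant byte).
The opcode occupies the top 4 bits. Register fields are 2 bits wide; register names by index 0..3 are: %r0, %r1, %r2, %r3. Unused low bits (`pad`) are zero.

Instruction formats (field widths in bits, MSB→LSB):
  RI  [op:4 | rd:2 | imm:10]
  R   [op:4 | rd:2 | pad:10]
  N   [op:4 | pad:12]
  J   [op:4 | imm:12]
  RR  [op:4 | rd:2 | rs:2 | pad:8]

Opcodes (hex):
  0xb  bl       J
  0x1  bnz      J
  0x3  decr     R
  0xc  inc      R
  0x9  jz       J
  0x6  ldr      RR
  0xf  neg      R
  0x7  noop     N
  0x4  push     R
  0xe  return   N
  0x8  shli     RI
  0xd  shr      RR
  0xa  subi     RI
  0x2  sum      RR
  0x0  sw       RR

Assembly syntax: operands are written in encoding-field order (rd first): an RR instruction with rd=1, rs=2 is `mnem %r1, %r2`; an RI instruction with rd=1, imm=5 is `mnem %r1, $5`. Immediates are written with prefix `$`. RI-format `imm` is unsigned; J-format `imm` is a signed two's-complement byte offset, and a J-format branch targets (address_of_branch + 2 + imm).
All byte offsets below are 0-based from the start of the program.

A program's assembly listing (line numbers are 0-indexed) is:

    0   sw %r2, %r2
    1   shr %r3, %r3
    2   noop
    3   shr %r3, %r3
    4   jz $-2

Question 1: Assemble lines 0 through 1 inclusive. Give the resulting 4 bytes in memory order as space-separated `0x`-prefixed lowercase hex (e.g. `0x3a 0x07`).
0. sw fields op=0x0:4|rd=2:2|rs=2:2|pad=0:8 → word 0a00h → 0a 00
1. shr fields op=0xd:4|rd=3:2|rs=3:2|pad=0:8 → word df00h → df 00

0x0a 0x00 0xdf 0x00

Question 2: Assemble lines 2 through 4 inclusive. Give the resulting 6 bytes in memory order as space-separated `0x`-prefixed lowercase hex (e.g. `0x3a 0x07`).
line 2 (noop): pack op=0x7:4|pad=0:12 = 0x7000; big→ 70 00
line 3 (shr): pack op=0xd:4|rd=3:2|rs=3:2|pad=0:8 = 0xdf00; big→ df 00
line 4 (jz): pack op=0x9:4|imm=-2:12 = 0x9ffe; big→ 9f fe

0x70 0x00 0xdf 0x00 0x9f 0xfe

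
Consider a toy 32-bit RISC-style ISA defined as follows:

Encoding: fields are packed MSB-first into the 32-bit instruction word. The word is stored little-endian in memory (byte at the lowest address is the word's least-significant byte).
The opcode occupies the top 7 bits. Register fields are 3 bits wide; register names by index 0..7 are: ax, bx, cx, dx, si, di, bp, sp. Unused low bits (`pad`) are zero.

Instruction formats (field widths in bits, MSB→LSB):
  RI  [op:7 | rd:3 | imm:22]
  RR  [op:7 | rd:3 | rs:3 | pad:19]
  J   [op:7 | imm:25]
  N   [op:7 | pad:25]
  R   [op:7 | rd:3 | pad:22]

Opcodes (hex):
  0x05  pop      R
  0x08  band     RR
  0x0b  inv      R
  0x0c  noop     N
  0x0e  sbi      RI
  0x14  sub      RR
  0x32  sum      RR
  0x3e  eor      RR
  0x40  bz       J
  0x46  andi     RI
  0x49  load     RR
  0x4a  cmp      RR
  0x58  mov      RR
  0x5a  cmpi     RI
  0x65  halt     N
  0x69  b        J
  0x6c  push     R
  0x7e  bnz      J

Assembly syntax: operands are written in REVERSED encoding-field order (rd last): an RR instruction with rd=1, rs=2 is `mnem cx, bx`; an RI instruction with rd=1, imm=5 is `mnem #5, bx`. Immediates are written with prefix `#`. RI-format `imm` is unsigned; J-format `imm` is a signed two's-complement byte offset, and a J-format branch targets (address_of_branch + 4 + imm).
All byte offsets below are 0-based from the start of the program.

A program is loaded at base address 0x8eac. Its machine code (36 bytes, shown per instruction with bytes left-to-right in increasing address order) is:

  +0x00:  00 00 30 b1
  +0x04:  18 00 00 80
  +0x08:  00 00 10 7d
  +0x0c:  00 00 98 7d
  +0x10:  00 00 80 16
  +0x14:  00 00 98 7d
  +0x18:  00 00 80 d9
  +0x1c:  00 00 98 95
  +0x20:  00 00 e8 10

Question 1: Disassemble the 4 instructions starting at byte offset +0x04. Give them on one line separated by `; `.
bz #24; eor cx, si; eor dx, bp; inv cx

+0x04: 18 00 00 80 ⇒ word 0x80000018 (little)
  opcode bits[31:25]=0x40: bz/J
  [24:0] imm=24 = #24
+0x08: 00 00 10 7d ⇒ word 0x7d100000 (little)
  opcode bits[31:25]=0x3e: eor/RR
  [24:22] rd=4 = si
  [21:19] rs=2 = cx
+0x0c: 00 00 98 7d ⇒ word 0x7d980000 (little)
  opcode bits[31:25]=0x3e: eor/RR
  [24:22] rd=6 = bp
  [21:19] rs=3 = dx
+0x10: 00 00 80 16 ⇒ word 0x16800000 (little)
  opcode bits[31:25]=0xb: inv/R
  [24:22] rd=2 = cx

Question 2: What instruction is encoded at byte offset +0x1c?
cmp dx, bp

[1c] 00 00 98 95 → 0x95980000
  op=0x95980000>>25=0x4a ⇒ cmp (RR)
  rd@[24:22]=0x6 ⇒ bp
  rs@[21:19]=0x3 ⇒ dx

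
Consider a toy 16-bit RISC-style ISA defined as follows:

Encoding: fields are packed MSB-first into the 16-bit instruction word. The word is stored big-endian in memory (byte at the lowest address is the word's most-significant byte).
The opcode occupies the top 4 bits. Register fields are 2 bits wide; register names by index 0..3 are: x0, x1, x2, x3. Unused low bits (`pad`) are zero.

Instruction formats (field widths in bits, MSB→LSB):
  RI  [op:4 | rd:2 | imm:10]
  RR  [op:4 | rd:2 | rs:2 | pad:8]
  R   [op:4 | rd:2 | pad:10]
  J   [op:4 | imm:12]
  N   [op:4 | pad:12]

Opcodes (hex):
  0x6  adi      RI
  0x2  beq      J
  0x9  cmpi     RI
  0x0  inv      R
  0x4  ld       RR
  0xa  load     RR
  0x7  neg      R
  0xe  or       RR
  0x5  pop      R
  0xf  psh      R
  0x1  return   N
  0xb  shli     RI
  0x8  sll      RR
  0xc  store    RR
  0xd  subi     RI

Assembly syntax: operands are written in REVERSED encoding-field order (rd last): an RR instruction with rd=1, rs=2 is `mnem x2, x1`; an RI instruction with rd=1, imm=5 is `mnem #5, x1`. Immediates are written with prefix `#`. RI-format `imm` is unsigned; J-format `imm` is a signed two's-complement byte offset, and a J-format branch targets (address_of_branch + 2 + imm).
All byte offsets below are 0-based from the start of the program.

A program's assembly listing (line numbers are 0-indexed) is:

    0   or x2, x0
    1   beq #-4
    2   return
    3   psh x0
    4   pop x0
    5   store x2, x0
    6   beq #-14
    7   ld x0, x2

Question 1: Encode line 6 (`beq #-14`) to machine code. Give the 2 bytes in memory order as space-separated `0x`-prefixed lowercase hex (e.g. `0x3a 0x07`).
0x2f 0xf2

L6: beq op=0x2:4|imm=-14:12 ⇒ 0x2ff2 ⇒ big 2f f2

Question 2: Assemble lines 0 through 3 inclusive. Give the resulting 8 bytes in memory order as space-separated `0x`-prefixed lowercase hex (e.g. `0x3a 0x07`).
L0: or op=0xe:4|rd=0:2|rs=2:2|pad=0:8 ⇒ 0xe200 ⇒ big e2 00
L1: beq op=0x2:4|imm=-4:12 ⇒ 0x2ffc ⇒ big 2f fc
L2: return op=0x1:4|pad=0:12 ⇒ 0x1000 ⇒ big 10 00
L3: psh op=0xf:4|rd=0:2|pad=0:10 ⇒ 0xf000 ⇒ big f0 00

0xe2 0x00 0x2f 0xfc 0x10 0x00 0xf0 0x00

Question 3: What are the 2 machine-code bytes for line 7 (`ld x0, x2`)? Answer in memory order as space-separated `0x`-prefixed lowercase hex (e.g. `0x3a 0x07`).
L7: ld op=0x4:4|rd=2:2|rs=0:2|pad=0:8 ⇒ 0x4800 ⇒ big 48 00

0x48 0x00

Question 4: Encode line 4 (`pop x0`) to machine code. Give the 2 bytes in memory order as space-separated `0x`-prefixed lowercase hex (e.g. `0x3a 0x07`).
0x50 0x00

L4: pop op=0x5:4|rd=0:2|pad=0:10 ⇒ 0x5000 ⇒ big 50 00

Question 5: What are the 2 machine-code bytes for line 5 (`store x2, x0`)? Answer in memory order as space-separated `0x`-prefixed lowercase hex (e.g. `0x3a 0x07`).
0xc2 0x00

line 5 (store): pack op=0xc:4|rd=0:2|rs=2:2|pad=0:8 = 0xc200; big→ c2 00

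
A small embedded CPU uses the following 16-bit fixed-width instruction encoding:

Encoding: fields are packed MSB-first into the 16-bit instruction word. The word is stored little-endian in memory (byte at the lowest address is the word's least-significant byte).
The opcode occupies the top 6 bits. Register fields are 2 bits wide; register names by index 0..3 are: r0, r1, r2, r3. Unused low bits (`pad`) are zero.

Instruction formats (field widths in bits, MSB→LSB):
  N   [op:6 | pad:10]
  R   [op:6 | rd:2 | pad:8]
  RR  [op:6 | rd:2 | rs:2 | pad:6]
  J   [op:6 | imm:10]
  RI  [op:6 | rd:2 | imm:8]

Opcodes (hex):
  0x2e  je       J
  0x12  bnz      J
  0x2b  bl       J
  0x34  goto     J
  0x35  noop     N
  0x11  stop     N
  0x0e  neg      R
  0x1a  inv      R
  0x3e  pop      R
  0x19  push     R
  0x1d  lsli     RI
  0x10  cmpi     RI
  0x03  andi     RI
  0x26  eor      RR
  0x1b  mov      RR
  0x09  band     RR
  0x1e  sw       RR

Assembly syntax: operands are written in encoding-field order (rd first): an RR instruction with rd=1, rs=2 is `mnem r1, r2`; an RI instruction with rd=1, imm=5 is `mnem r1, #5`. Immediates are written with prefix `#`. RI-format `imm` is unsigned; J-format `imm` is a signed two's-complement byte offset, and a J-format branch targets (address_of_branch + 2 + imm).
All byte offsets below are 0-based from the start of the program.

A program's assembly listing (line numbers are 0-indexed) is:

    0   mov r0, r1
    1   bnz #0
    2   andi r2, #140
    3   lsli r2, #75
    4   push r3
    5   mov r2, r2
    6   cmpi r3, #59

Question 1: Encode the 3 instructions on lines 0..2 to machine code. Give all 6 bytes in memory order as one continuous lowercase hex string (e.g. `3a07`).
406c00488c0e

L0: mov op=0x1b:6|rd=0:2|rs=1:2|pad=0:6 ⇒ 0x6c40 ⇒ little 40 6c
L1: bnz op=0x12:6|imm=0:10 ⇒ 0x4800 ⇒ little 00 48
L2: andi op=0x3:6|rd=2:2|imm=140:8 ⇒ 0x0e8c ⇒ little 8c 0e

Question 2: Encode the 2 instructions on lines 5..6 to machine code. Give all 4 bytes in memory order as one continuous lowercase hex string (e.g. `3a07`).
806e3b43

line 5 (mov): pack op=0x1b:6|rd=2:2|rs=2:2|pad=0:6 = 0x6e80; little→ 80 6e
line 6 (cmpi): pack op=0x10:6|rd=3:2|imm=59:8 = 0x433b; little→ 3b 43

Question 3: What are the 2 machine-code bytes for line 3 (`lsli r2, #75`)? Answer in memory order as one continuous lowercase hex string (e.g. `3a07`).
line 3 (lsli): pack op=0x1d:6|rd=2:2|imm=75:8 = 0x764b; little→ 4b 76

4b76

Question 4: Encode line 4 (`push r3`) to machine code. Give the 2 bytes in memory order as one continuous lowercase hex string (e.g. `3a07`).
line 4 (push): pack op=0x19:6|rd=3:2|pad=0:8 = 0x6700; little→ 00 67

0067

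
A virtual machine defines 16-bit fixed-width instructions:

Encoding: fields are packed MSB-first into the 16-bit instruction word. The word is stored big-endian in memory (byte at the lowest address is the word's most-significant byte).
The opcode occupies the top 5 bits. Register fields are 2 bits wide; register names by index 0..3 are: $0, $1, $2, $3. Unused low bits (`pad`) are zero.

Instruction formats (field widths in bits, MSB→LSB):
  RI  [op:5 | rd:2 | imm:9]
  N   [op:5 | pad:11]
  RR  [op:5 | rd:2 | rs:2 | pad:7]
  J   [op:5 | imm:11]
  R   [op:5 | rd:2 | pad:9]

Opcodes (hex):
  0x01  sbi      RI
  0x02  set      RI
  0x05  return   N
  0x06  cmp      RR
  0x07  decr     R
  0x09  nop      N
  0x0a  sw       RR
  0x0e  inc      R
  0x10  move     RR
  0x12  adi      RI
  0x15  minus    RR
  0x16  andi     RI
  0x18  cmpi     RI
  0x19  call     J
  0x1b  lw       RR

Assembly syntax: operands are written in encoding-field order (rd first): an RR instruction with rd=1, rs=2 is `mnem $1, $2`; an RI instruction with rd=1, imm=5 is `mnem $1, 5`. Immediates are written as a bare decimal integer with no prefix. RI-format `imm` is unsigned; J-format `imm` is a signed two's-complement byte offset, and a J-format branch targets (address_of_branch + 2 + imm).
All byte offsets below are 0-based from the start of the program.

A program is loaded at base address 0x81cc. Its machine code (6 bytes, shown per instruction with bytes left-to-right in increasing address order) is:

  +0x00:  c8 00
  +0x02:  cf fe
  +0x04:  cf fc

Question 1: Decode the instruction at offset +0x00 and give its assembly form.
[00] c8 00 → 0xc800
  opcode bits[15:11]=0x19: call/J
  [10:0] imm=0 = 0

call 0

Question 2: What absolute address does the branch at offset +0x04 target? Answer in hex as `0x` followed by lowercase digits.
0x81ce

off 0x04: read cf fc as big → 0xcffc
  top 5b → 0x19 → call [J]
  imm: (w>>0)&0x7ff=0x7fc (s11→-4) → -4
  target = base 0x81cc + off 0x04 + 2 + imm -4 = 0x81ce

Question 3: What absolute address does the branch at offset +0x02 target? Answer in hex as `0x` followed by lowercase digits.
0x81ce

@+02  big-endian(cf fe) = 0xcffe
  opcode bits[15:11]=0x19: call/J
  imm: (w>>0)&0x7ff=0x7fe (s11→-2) → -2
  target = base 0x81cc + off 0x02 + 2 + imm -2 = 0x81ce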